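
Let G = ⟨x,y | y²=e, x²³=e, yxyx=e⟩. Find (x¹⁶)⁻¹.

The order of (x¹⁶) is 23 (smallest k with (x¹⁶)ᵏ = e), so (x¹⁶)⁻¹ = (x¹⁶)²² = x⁷.
Check: (x¹⁶) · (x⁷) → (x¹⁶) · x⁷ = e, giving e as required.

Answer: x⁷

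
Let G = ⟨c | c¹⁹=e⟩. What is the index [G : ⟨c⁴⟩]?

First find ord(c⁴) by computing successive powers:
  (c⁴)¹ = c⁴, (c⁴)² = c⁸, (c⁴)³ = c¹², (c⁴)⁴ = c¹⁶, (c⁴)⁵ = c, (c⁴)⁶ = c⁵, (c⁴)⁷ = c⁹, (c⁴)⁸ = c¹³, (c⁴)⁹ = c¹⁷, (c⁴)¹⁰ = c², (c⁴)¹¹ = c⁶, (c⁴)¹² = c¹⁰, (c⁴)¹³ = c¹⁴, (c⁴)¹⁴ = c¹⁸, (c⁴)¹⁵ = c³, (c⁴)¹⁶ = c⁷, (c⁴)¹⁷ = c¹¹, (c⁴)¹⁸ = c¹⁵, (c⁴)¹⁹ = e.
So |⟨c⁴⟩| = ord(c⁴) = 19. With |G| = 19, by Lagrange [G : ⟨c⁴⟩] = 19/19 = 1.

Answer: 1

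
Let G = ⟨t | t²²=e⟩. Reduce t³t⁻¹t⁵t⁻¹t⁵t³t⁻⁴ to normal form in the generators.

Multiply left to right, reducing at each step:
  (t³) · t⁻¹ = t²
  (t²) · t⁵ = t⁷
  (t⁷) · t⁻¹ = t⁶
  (t⁶) · t⁵ = t¹¹
  (t¹¹) · t³ = t¹⁴
  (t¹⁴) · t⁻⁴ = t¹⁰

Answer: t¹⁰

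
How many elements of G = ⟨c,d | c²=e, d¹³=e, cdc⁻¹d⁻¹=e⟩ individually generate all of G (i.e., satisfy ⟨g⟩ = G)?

G is cyclic of order 26. An element generates G iff its order is 26, and a cyclic group of order 26 has exactly φ(26) = 12 such elements.

Answer: 12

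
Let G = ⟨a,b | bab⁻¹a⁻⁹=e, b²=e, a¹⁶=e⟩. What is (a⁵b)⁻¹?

The order of (a⁵b) is 16 (smallest k with (a⁵b)ᵏ = e), so (a⁵b)⁻¹ = (a⁵b)¹⁵ = a³b.
Check: (a⁵b) · (a³b) → (a⁵b) · a³ = b;   b · b = e, giving e as required.

Answer: a³b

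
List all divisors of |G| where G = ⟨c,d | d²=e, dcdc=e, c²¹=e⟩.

|G| = 42 = 2 · 3 · 7. By Lagrange's theorem the order of any subgroup divides 42; the divisors of 42 are 1, 2, 3, 6, 7, 14, 21, 42.

Answer: 1, 2, 3, 6, 7, 14, 21, 42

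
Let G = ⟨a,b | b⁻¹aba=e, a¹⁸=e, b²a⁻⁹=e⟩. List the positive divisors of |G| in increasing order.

|G| = 36 = 2² · 3². By Lagrange's theorem the order of any subgroup divides 36; the divisors of 36 are 1, 2, 3, 4, 6, 9, 12, 18, 36.

Answer: 1, 2, 3, 4, 6, 9, 12, 18, 36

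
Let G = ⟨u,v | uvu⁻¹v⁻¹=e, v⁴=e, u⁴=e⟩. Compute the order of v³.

Compute successive powers until reaching e:
  (v³)¹ = v³, (v³)² = v², (v³)³ = v, (v³)⁴ = e.
The smallest positive k with (v³)ᵏ = e is 4.

Answer: 4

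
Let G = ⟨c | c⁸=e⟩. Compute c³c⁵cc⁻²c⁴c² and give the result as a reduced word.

Multiply left to right, reducing at each step:
  (c³) · c⁵ = e
  e · c = c
  c · c⁻² = c⁷
  (c⁷) · c⁴ = c³
  (c³) · c² = c⁵

Answer: c⁵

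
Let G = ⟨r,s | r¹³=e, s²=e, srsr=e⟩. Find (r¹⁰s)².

Compute successive powers of (r¹⁰s), reducing at each step:
  (r¹⁰s)²: (r¹⁰s) · r¹⁰ = s;   s · s = e

Answer: e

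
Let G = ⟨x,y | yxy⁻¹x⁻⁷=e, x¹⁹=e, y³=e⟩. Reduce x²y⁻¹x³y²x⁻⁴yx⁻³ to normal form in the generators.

Multiply left to right, reducing at each step:
  (x²) · y⁻¹ = x²y²
  (x²y²) · x³ = x¹⁶y²
  (x¹⁶y²) · y² = x¹⁶y
  (x¹⁶y) · x⁻⁴ = x⁷y
  (x⁷y) · y = x⁷y²
  (x⁷y²) · x⁻³ = x¹²y²

Answer: x¹²y²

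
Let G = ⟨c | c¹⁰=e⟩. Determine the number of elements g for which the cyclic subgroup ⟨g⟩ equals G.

G is cyclic of order 10. An element generates G iff its order is 10, and a cyclic group of order 10 has exactly φ(10) = 4 such elements.

Answer: 4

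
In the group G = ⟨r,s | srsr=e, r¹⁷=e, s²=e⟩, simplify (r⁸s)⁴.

Compute successive powers of (r⁸s), reducing at each step:
  (r⁸s)²: (r⁸s) · r⁸ = s;   s · s = e
  (r⁸s)³: e · r⁸ = r⁸;   (r⁸) · s = r⁸s
  (r⁸s)⁴: (r⁸s) · r⁸ = s;   s · s = e

Answer: e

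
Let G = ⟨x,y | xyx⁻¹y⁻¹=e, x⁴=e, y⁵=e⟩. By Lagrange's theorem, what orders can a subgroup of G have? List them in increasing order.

|G| = 20 = 2² · 5. By Lagrange's theorem the order of any subgroup divides 20; the divisors of 20 are 1, 2, 4, 5, 10, 20.

Answer: 1, 2, 4, 5, 10, 20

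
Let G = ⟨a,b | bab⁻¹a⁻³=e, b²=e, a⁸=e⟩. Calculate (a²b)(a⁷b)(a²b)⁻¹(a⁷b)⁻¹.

[(a²b), (a⁷b)] = (a²b)·(a⁷b)·(a²b)⁻¹·(a⁷b)⁻¹.
  (a²b) · (a⁷b) = a⁷
  (a⁷) · (a²b) = ab
  (ab) · (a³b) = a²

Answer: a²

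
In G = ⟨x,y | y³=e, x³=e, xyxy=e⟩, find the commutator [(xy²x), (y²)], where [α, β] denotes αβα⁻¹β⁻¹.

[(xy²x), (y²)] = (xy²x)·(y²)·(xy²x)⁻¹·(y²)⁻¹.
  (xy²x) · (y²) = yx²
  (yx²) · (xy²x) = x
  x · y = xy

Answer: xy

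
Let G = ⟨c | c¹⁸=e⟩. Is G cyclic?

|G| = 18. The element c has order 18 (its powers give 18 distinct elements), so ⟨c⟩ = G and G is cyclic.

Answer: Yes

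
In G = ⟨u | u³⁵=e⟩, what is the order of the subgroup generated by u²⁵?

|⟨u²⁵⟩| equals the order of u²⁵. Compute successive powers until reaching e:
  (u²⁵)¹ = u²⁵, (u²⁵)² = u¹⁵, (u²⁵)³ = u⁵, (u²⁵)⁴ = u³⁰, (u²⁵)⁵ = u²⁰, (u²⁵)⁶ = u¹⁰, (u²⁵)⁷ = e.
The smallest positive k with (u²⁵)ᵏ = e is 7, so |⟨u²⁵⟩| = 7.

Answer: 7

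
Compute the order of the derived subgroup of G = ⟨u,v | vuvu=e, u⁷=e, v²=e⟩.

G' = [G, G] is generated by all commutators. The generator-pair commutators are: [u, v] = u².
The subgroup they normally generate is {e, u, u², u³, u⁴, u⁵, u⁶}, of order 7.
Check: |G/G'| = 14/7 = 2 is the order of the abelianisation.

Answer: 7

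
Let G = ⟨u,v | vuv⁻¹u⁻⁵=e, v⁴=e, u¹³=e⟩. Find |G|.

Enumerate words in the generators, reducing via the relations: the distinct elements are
  {e, u, v, uv, u², u³, u⁴, u⁵, u⁶, u⁷, u⁸, u⁹, v², v³, uv², uv³, u²v, u³v, u¹², u¹¹, u¹⁰, u⁴v, u⁵v, u⁶v, u⁷v, u⁸v, u⁹v, u²v², u²v³, u³v², u³v³, u¹²v, u¹¹v, u¹⁰v, u⁴v², u⁴v³, u⁵v², u⁵v³, u⁶v², u⁶v³, u⁷v², u⁷v³, u⁸v², u⁸v³, u⁹v², u⁹v³, u¹²v², u¹²v³, u¹¹v², u¹¹v³, u¹⁰v², u¹⁰v³}.
No further products give new elements, so |G| = 52.

Answer: 52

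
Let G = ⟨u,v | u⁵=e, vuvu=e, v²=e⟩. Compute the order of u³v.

Compute successive powers until reaching e:
  (u³v)¹ = u³v, (u³v)² = e.
The smallest positive k with (u³v)ᵏ = e is 2.

Answer: 2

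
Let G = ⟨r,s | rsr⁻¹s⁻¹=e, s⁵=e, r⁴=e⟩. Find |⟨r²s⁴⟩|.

|⟨r²s⁴⟩| equals the order of r²s⁴. Compute successive powers until reaching e:
  (r²s⁴)¹ = r²s⁴, (r²s⁴)² = s³, (r²s⁴)³ = r²s², (r²s⁴)⁴ = s, (r²s⁴)⁵ = r², (r²s⁴)⁶ = s⁴, (r²s⁴)⁷ = r²s³, (r²s⁴)⁸ = s², (r²s⁴)⁹ = r²s, (r²s⁴)¹⁰ = e.
The smallest positive k with (r²s⁴)ᵏ = e is 10, so |⟨r²s⁴⟩| = 10.

Answer: 10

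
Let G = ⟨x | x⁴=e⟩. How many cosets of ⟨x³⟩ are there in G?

First find ord(x³) by computing successive powers:
  (x³)¹ = x³, (x³)² = x², (x³)³ = x, (x³)⁴ = e.
So |⟨x³⟩| = ord(x³) = 4. With |G| = 4, by Lagrange [G : ⟨x³⟩] = 4/4 = 1.

Answer: 1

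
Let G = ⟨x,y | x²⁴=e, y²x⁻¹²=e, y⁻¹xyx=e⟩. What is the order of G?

Enumerate words in the generators, reducing via the relations: the distinct elements are
  {e, x, y, xy, x², x³, x⁴, x⁵, x⁶, x⁷, x⁸, x⁹, x²y, x²², x²³, x²¹, x²⁰, x³y, x¹², x¹³, x¹¹, x¹⁰, x¹⁴, x¹⁵, x¹⁶, x¹⁷, x¹⁸, x¹⁹, x⁴y, x⁵y, x⁶y, x⁷y, x⁸y, x⁹y, y⁻¹, xy⁻¹, x¹¹y, x¹⁰y, x²y⁻¹, x³y⁻¹, x⁴y⁻¹, x⁵y⁻¹, x⁶y⁻¹, x⁷y⁻¹, x⁸y⁻¹, x⁹y⁻¹, x¹¹y⁻¹, x¹⁰y⁻¹}.
No further products give new elements, so |G| = 48.

Answer: 48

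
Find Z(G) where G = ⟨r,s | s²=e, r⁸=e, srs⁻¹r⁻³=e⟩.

An element z ∈ Z(G) iff z commutes with every generator.
For example r⁴ is central: (r⁴)·r = r⁵ = r·(r⁴); (r⁴)·s = r⁴s = s·(r⁴).
Whereas r ∉ Z(G) since r·s = rs ≠ r³s = s·r.
Checking each of the 16 elements this way gives Z(G) = {e, r⁴}, of order 2.

Answer: {e, r⁴}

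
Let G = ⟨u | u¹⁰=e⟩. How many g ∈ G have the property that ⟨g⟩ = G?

G is cyclic of order 10. An element generates G iff its order is 10, and a cyclic group of order 10 has exactly φ(10) = 4 such elements.

Answer: 4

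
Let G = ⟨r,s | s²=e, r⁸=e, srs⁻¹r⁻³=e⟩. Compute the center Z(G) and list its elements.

An element z ∈ Z(G) iff z commutes with every generator.
For example r⁴ is central: (r⁴)·r = r⁵ = r·(r⁴); (r⁴)·s = r⁴s = s·(r⁴).
Whereas r ∉ Z(G) since r·s = rs ≠ r³s = s·r.
Checking each of the 16 elements this way gives Z(G) = {e, r⁴}, of order 2.

Answer: {e, r⁴}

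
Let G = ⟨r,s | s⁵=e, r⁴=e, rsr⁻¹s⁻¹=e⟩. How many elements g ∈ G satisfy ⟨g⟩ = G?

G is cyclic of order 20. An element generates G iff its order is 20, and a cyclic group of order 20 has exactly φ(20) = 8 such elements.

Answer: 8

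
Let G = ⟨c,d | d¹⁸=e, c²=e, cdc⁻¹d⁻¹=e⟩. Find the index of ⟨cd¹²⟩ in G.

First find ord(cd¹²) by computing successive powers:
  (cd¹²)¹ = cd¹², (cd¹²)² = d⁶, (cd¹²)³ = c, (cd¹²)⁴ = d¹², (cd¹²)⁵ = cd⁶, (cd¹²)⁶ = e.
So |⟨cd¹²⟩| = ord(cd¹²) = 6. With |G| = 36, by Lagrange [G : ⟨cd¹²⟩] = 36/6 = 6.

Answer: 6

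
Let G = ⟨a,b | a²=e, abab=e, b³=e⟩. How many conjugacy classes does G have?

The conjugacy classes (representative and size) are:
  [e] (size 1), [ab²] (size 3), [b²] (size 2).
Class equation: 1 + 3 + 2 = 6 = |G|. So G has 3 conjugacy classes.

Answer: 3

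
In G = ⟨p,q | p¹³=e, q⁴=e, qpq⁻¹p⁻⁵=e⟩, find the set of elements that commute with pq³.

⟨pq³⟩ ⊆ C_G(pq³) since powers of pq³ commute with pq³; so |C_G(pq³)| ≥ |⟨pq³⟩| = 4.
By orbit–stabilizer, |C_G(pq³)| = |G| / |conj. class of pq³| = 52 / 13 = 4.
The 4 elements commuting with pq³ are {e, pq³, p⁸q, p⁹q²}.

Answer: {e, pq³, p⁸q, p⁹q²}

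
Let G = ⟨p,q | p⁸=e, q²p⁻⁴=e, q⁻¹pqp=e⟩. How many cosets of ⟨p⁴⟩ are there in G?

First find ord(p⁴) by computing successive powers:
  (p⁴)¹ = p⁴, (p⁴)² = e.
So |⟨p⁴⟩| = ord(p⁴) = 2. With |G| = 16, by Lagrange [G : ⟨p⁴⟩] = 16/2 = 8.

Answer: 8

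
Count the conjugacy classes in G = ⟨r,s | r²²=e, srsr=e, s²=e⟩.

The conjugacy classes (representative and size) are:
  [e] (size 1), [r] (size 2), [r²] (size 2), [r¹⁹] (size 2), [r⁴] (size 2), [r⁵] (size 2), [r⁶] (size 2), [r⁷] (size 2), [r⁸] (size 2), [r¹³] (size 2), [r¹⁰] (size 2), [r¹¹] (size 1), [r⁶s] (size 11), [rs] (size 11).
Class equation: 1 + 2 + 2 + 2 + 2 + 2 + 2 + 2 + 2 + 2 + 2 + 1 + 11 + 11 = 44 = |G|. So G has 14 conjugacy classes.

Answer: 14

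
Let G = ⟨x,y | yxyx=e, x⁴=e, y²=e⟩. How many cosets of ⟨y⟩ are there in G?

First find ord(y) by computing successive powers:
  y¹ = y, y² = e.
So |⟨y⟩| = ord(y) = 2. With |G| = 8, by Lagrange [G : ⟨y⟩] = 8/2 = 4.

Answer: 4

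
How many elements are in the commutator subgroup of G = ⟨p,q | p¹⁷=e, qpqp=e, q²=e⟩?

G' = [G, G] is generated by all commutators. The generator-pair commutators are: [p, q] = p².
The subgroup they normally generate is {e, p, p², p³, p⁴, p⁵, p⁶, p⁷, p⁸, p⁹, p¹⁰, p¹¹, p¹², p¹³, p¹⁴, p¹⁵, p¹⁶}, of order 17.
Check: |G/G'| = 34/17 = 2 is the order of the abelianisation.

Answer: 17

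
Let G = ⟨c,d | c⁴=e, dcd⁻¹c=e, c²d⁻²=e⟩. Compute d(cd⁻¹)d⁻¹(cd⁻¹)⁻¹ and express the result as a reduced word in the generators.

[d, (cd⁻¹)] = d·(cd⁻¹)·d⁻¹·(cd⁻¹)⁻¹.
  d · (cd⁻¹) = c³
  (c³) · (d⁻¹) = cd
  (cd) · (cd) = c²

Answer: c²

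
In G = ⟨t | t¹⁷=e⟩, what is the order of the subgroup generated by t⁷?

|⟨t⁷⟩| equals the order of t⁷. Compute successive powers until reaching e:
  (t⁷)¹ = t⁷, (t⁷)² = t¹⁴, (t⁷)³ = t⁴, (t⁷)⁴ = t¹¹, (t⁷)⁵ = t, (t⁷)⁶ = t⁸, (t⁷)⁷ = t¹⁵, (t⁷)⁸ = t⁵, (t⁷)⁹ = t¹², (t⁷)¹⁰ = t², (t⁷)¹¹ = t⁹, (t⁷)¹² = t¹⁶, (t⁷)¹³ = t⁶, (t⁷)¹⁴ = t¹³, (t⁷)¹⁵ = t³, (t⁷)¹⁶ = t¹⁰, (t⁷)¹⁷ = e.
The smallest positive k with (t⁷)ᵏ = e is 17, so |⟨t⁷⟩| = 17.

Answer: 17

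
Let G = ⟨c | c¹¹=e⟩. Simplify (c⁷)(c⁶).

Compute (c⁷) · (c⁶) by multiplying left to right and reducing via the relations at each step:
  (c⁷) · c⁶ = c²

Answer: c²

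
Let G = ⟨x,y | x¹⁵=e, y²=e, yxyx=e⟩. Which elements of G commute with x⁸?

⟨x⁸⟩ ⊆ C_G(x⁸) since powers of x⁸ commute with x⁸; so |C_G(x⁸)| ≥ |⟨x⁸⟩| = 15.
By orbit–stabilizer, |C_G(x⁸)| = |G| / |conj. class of x⁸| = 30 / 2 = 15.
The 15 elements commuting with x⁸ are {e, x, x², x³, x⁴, x⁵, x⁶, x⁷, x⁸, x⁹, x¹⁰, x¹¹, x¹², x¹³, x¹⁴}.

Answer: {e, x, x², x³, x⁴, x⁵, x⁶, x⁷, x⁸, x⁹, x¹⁰, x¹¹, x¹², x¹³, x¹⁴}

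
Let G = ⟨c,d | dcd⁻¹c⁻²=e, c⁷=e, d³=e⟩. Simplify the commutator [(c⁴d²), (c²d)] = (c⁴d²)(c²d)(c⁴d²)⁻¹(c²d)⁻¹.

[(c⁴d²), (c²d)] = (c⁴d²)·(c²d)·(c⁴d²)⁻¹·(c²d)⁻¹.
  (c⁴d²) · (c²d) = c⁵
  (c⁵) · (c⁶d) = c⁴d
  (c⁴d) · (c⁶d²) = c²

Answer: c²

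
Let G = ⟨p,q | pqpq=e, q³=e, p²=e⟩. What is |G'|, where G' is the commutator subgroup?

G' = [G, G] is generated by all commutators. The generator-pair commutators are: [p, q] = q.
The subgroup they normally generate is {e, q, q²}, of order 3.
Check: |G/G'| = 6/3 = 2 is the order of the abelianisation.

Answer: 3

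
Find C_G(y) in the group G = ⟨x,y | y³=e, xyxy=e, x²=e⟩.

⟨y⟩ ⊆ C_G(y) since powers of y commute with y; so |C_G(y)| ≥ |⟨y⟩| = 3.
By orbit–stabilizer, |C_G(y)| = |G| / |conj. class of y| = 6 / 2 = 3.
The 3 elements commuting with y are {e, y, y²}.

Answer: {e, y, y²}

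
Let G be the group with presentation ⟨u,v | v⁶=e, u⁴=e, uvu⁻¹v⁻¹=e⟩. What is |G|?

Enumerate words in the generators, reducing via the relations: the distinct elements are
  {e, u, v, uv, u², u³, v², v³, v⁴, v⁵, uv², uv³, uv⁴, uv⁵, u²v, u³v, u²v², u²v³, u²v⁴, u²v⁵, u³v², u³v³, u³v⁴, u³v⁵}.
No further products give new elements, so |G| = 24.

Answer: 24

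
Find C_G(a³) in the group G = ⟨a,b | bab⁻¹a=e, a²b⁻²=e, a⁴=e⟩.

⟨a³⟩ ⊆ C_G(a³) since powers of a³ commute with a³; so |C_G(a³)| ≥ |⟨a³⟩| = 4.
By orbit–stabilizer, |C_G(a³)| = |G| / |conj. class of a³| = 8 / 2 = 4.
The 4 elements commuting with a³ are {e, a, a², a³}.

Answer: {e, a, a², a³}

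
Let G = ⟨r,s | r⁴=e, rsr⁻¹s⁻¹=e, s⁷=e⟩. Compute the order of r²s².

Compute successive powers until reaching e:
  (r²s²)¹ = r²s², (r²s²)² = s⁴, (r²s²)³ = r²s⁶, (r²s²)⁴ = s, (r²s²)⁵ = r²s³, (r²s²)⁶ = s⁵, (r²s²)⁷ = r², (r²s²)⁸ = s², (r²s²)⁹ = r²s⁴, (r²s²)¹⁰ = s⁶, (r²s²)¹¹ = r²s, (r²s²)¹² = s³, (r²s²)¹³ = r²s⁵, (r²s²)¹⁴ = e.
The smallest positive k with (r²s²)ᵏ = e is 14.

Answer: 14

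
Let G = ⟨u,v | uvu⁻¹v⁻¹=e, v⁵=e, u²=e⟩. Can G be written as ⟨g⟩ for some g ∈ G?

|G| = 10. The element uv has order 10 (its powers give 10 distinct elements), so ⟨uv⟩ = G and G is cyclic.

Answer: Yes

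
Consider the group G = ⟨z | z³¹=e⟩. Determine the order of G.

G is generated by a single element, so G is cyclic. The relator gives z³¹ = e and no smaller power is forced to be e, so the 31 powers {e, z, z², z³, z⁴, z⁵, z⁶, z⁷, z⁸, z⁹, z²², z²³, z²¹, z²⁰, z²⁴, z²⁵, z²⁶, z²⁷, z²⁸, z²⁹, z³⁰, z¹², z¹³, z¹¹, z¹⁰, z¹⁴, z¹⁵, z¹⁶, z¹⁷, z¹⁸, z¹⁹} are distinct. Hence |G| = 31.

Answer: 31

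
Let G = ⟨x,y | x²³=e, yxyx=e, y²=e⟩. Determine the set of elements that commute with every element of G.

An element z ∈ Z(G) iff z commutes with every generator.
For example e is central: e·x = x = x·e; e·y = y = y·e.
Whereas x ∉ Z(G) since x·y = xy ≠ x²²y = y·x.
Checking each of the 46 elements this way gives Z(G) = {e}, of order 1.

Answer: {e}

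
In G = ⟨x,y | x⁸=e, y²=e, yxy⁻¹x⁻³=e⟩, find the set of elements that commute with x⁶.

⟨x⁶⟩ ⊆ C_G(x⁶) since powers of x⁶ commute with x⁶; so |C_G(x⁶)| ≥ |⟨x⁶⟩| = 4.
By orbit–stabilizer, |C_G(x⁶)| = |G| / |conj. class of x⁶| = 16 / 2 = 8.
The 8 elements commuting with x⁶ are {e, x, x², x³, x⁴, x⁵, x⁶, x⁷}.

Answer: {e, x, x², x³, x⁴, x⁵, x⁶, x⁷}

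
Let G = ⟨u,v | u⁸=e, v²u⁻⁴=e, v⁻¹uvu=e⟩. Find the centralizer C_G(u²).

⟨u²⟩ ⊆ C_G(u²) since powers of u² commute with u²; so |C_G(u²)| ≥ |⟨u²⟩| = 4.
By orbit–stabilizer, |C_G(u²)| = |G| / |conj. class of u²| = 16 / 2 = 8.
The 8 elements commuting with u² are {e, u, u², u³, u⁴, u⁵, u⁶, u⁷}.

Answer: {e, u, u², u³, u⁴, u⁵, u⁶, u⁷}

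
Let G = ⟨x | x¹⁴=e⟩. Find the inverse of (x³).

The order of (x³) is 14 (smallest k with (x³)ᵏ = e), so (x³)⁻¹ = (x³)¹³ = x¹¹.
Check: (x³) · (x¹¹) → (x³) · x¹¹ = e, giving e as required.

Answer: x¹¹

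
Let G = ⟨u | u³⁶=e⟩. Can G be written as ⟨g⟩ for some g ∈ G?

|G| = 36. The element u has order 36 (its powers give 36 distinct elements), so ⟨u⟩ = G and G is cyclic.

Answer: Yes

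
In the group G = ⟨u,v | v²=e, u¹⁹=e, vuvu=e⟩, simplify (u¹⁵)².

Compute successive powers of (u¹⁵), reducing at each step:
  (u¹⁵)²: (u¹⁵) · u¹⁵ = u¹¹

Answer: u¹¹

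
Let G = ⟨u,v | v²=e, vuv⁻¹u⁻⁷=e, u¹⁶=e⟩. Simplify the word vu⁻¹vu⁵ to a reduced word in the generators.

Multiply left to right, reducing at each step:
  v · u⁻¹ = u⁹v
  (u⁹v) · v = u⁹
  (u⁹) · u⁵ = u¹⁴

Answer: u¹⁴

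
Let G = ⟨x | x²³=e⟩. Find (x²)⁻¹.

The order of (x²) is 23 (smallest k with (x²)ᵏ = e), so (x²)⁻¹ = (x²)²² = x²¹.
Check: (x²) · (x²¹) → (x²) · x²¹ = e, giving e as required.

Answer: x²¹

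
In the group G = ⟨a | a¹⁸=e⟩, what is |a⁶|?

Compute successive powers until reaching e:
  (a⁶)¹ = a⁶, (a⁶)² = a¹², (a⁶)³ = e.
The smallest positive k with (a⁶)ᵏ = e is 3.

Answer: 3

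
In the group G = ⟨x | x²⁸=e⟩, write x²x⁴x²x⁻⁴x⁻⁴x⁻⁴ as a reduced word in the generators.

Multiply left to right, reducing at each step:
  (x²) · x⁴ = x⁶
  (x⁶) · x² = x⁸
  (x⁸) · x⁻⁴ = x⁴
  (x⁴) · x⁻⁴ = e
  e · x⁻⁴ = x²⁴

Answer: x²⁴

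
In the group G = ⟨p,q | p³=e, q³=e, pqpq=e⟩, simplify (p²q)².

Compute successive powers of (p²q), reducing at each step:
  (p²q)²: (p²q) · p² = pq²p;   (pq²p) · q = q²p

Answer: q²p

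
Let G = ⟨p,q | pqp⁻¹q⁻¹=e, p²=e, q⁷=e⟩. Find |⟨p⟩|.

|⟨p⟩| equals the order of p. Compute successive powers until reaching e:
  p¹ = p, p² = e.
The smallest positive k with pᵏ = e is 2, so |⟨p⟩| = 2.

Answer: 2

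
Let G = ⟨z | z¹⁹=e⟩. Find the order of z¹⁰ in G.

Compute successive powers until reaching e:
  (z¹⁰)¹ = z¹⁰, (z¹⁰)² = z, (z¹⁰)³ = z¹¹, (z¹⁰)⁴ = z², (z¹⁰)⁵ = z¹², (z¹⁰)⁶ = z³, (z¹⁰)⁷ = z¹³, (z¹⁰)⁸ = z⁴, (z¹⁰)⁹ = z¹⁴, (z¹⁰)¹⁰ = z⁵, (z¹⁰)¹¹ = z¹⁵, (z¹⁰)¹² = z⁶, (z¹⁰)¹³ = z¹⁶, (z¹⁰)¹⁴ = z⁷, (z¹⁰)¹⁵ = z¹⁷, (z¹⁰)¹⁶ = z⁸, (z¹⁰)¹⁷ = z¹⁸, (z¹⁰)¹⁸ = z⁹, (z¹⁰)¹⁹ = e.
The smallest positive k with (z¹⁰)ᵏ = e is 19.

Answer: 19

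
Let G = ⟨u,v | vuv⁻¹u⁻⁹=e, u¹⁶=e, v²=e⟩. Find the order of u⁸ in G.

Compute successive powers until reaching e:
  (u⁸)¹ = u⁸, (u⁸)² = e.
The smallest positive k with (u⁸)ᵏ = e is 2.

Answer: 2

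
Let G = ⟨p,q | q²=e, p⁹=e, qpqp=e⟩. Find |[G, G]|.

G' = [G, G] is generated by all commutators. The generator-pair commutators are: [p, q] = p².
The subgroup they normally generate is {e, p, p², p³, p⁴, p⁵, p⁶, p⁷, p⁸}, of order 9.
Check: |G/G'| = 18/9 = 2 is the order of the abelianisation.

Answer: 9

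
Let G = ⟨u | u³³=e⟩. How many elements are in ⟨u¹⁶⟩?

|⟨u¹⁶⟩| equals the order of u¹⁶. Compute successive powers until reaching e:
  (u¹⁶)¹ = u¹⁶, (u¹⁶)² = u³², (u¹⁶)³ = u¹⁵, (u¹⁶)⁴ = u³¹, (u¹⁶)⁵ = u¹⁴, (u¹⁶)⁶ = u³⁰, (u¹⁶)⁷ = u¹³, (u¹⁶)⁸ = u²⁹, (u¹⁶)⁹ = u¹², (u¹⁶)¹⁰ = u²⁸, (u¹⁶)¹¹ = u¹¹, (u¹⁶)¹² = u²⁷, (u¹⁶)¹³ = u¹⁰, (u¹⁶)¹⁴ = u²⁶, (u¹⁶)¹⁵ = u⁹, (u¹⁶)¹⁶ = u²⁵, (u¹⁶)¹⁷ = u⁸, (u¹⁶)¹⁸ = u²⁴, (u¹⁶)¹⁹ = u⁷, (u¹⁶)²⁰ = u²³, (u¹⁶)²¹ = u⁶, (u¹⁶)²² = u²², (u¹⁶)²³ = u⁵, (u¹⁶)²⁴ = u²¹, (u¹⁶)²⁵ = u⁴, (u¹⁶)²⁶ = u²⁰, (u¹⁶)²⁷ = u³, (u¹⁶)²⁸ = u¹⁹, (u¹⁶)²⁹ = u², (u¹⁶)³⁰ = u¹⁸, (u¹⁶)³¹ = u, (u¹⁶)³² = u¹⁷, (u¹⁶)³³ = e.
The smallest positive k with (u¹⁶)ᵏ = e is 33, so |⟨u¹⁶⟩| = 33.

Answer: 33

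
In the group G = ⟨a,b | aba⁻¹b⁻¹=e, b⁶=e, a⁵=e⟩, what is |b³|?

Compute successive powers until reaching e:
  (b³)¹ = b³, (b³)² = e.
The smallest positive k with (b³)ᵏ = e is 2.

Answer: 2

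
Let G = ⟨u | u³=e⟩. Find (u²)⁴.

Compute successive powers of (u²), reducing at each step:
  (u²)²: (u²) · u² = u
  (u²)³: u · u² = e
  (u²)⁴: e · u² = u²

Answer: u²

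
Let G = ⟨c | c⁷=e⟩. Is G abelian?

G has a single generator, so G is cyclic and hence abelian.

Answer: Yes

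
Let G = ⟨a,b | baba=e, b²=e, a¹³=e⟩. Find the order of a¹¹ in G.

Compute successive powers until reaching e:
  (a¹¹)¹ = a¹¹, (a¹¹)² = a⁹, (a¹¹)³ = a⁷, (a¹¹)⁴ = a⁵, (a¹¹)⁵ = a³, (a¹¹)⁶ = a, (a¹¹)⁷ = a¹², (a¹¹)⁸ = a¹⁰, (a¹¹)⁹ = a⁸, (a¹¹)¹⁰ = a⁶, (a¹¹)¹¹ = a⁴, (a¹¹)¹² = a², (a¹¹)¹³ = e.
The smallest positive k with (a¹¹)ᵏ = e is 13.

Answer: 13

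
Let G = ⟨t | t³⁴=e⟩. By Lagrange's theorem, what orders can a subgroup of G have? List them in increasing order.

|G| = 34 = 2 · 17. By Lagrange's theorem the order of any subgroup divides 34; the divisors of 34 are 1, 2, 17, 34.

Answer: 1, 2, 17, 34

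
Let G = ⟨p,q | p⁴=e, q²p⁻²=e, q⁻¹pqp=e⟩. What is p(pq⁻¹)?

Compute p · (pq⁻¹) by multiplying left to right and reducing via the relations at each step:
  p · p = p²
  (p²) · q⁻¹ = q

Answer: q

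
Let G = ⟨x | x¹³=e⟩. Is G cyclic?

|G| = 13. The element x has order 13 (its powers give 13 distinct elements), so ⟨x⟩ = G and G is cyclic.

Answer: Yes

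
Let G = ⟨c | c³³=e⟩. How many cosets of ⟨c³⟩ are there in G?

First find ord(c³) by computing successive powers:
  (c³)¹ = c³, (c³)² = c⁶, (c³)³ = c⁹, (c³)⁴ = c¹², (c³)⁵ = c¹⁵, (c³)⁶ = c¹⁸, (c³)⁷ = c²¹, (c³)⁸ = c²⁴, (c³)⁹ = c²⁷, (c³)¹⁰ = c³⁰, (c³)¹¹ = e.
So |⟨c³⟩| = ord(c³) = 11. With |G| = 33, by Lagrange [G : ⟨c³⟩] = 33/11 = 3.

Answer: 3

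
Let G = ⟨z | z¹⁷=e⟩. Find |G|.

G is generated by a single element, so G is cyclic. The relator gives z¹⁷ = e and no smaller power is forced to be e, so the 17 powers {e, z, z², z³, z⁴, z⁵, z⁶, z⁷, z⁸, z⁹, z¹², z¹³, z¹¹, z¹⁰, z¹⁴, z¹⁵, z¹⁶} are distinct. Hence |G| = 17.

Answer: 17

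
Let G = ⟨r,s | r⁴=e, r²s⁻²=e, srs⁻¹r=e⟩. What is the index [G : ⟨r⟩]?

First find ord(r) by computing successive powers:
  r¹ = r, r² = r², r³ = r³, r⁴ = e.
So |⟨r⟩| = ord(r) = 4. With |G| = 8, by Lagrange [G : ⟨r⟩] = 8/4 = 2.

Answer: 2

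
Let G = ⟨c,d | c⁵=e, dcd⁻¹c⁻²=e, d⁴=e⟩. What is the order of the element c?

Compute successive powers until reaching e:
  c¹ = c, c² = c², c³ = c³, c⁴ = c⁴, c⁵ = e.
The smallest positive k with cᵏ = e is 5.

Answer: 5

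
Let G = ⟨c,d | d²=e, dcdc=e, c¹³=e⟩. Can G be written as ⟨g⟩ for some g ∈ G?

Every cyclic group is abelian. But c·d = cd while d·c = c¹²d, so c·d ≠ d·c and G is not abelian. Hence G is not cyclic.

Answer: No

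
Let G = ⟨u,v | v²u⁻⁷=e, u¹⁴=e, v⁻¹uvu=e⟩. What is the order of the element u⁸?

Compute successive powers until reaching e:
  (u⁸)¹ = u⁸, (u⁸)² = u², (u⁸)³ = u¹⁰, (u⁸)⁴ = u⁴, (u⁸)⁵ = u¹², (u⁸)⁶ = u⁶, (u⁸)⁷ = e.
The smallest positive k with (u⁸)ᵏ = e is 7.

Answer: 7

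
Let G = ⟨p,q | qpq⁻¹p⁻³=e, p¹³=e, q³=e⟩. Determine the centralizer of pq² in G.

⟨pq²⟩ ⊆ C_G(pq²) since powers of pq² commute with pq²; so |C_G(pq²)| ≥ |⟨pq²⟩| = 3.
By orbit–stabilizer, |C_G(pq²)| = |G| / |conj. class of pq²| = 39 / 13 = 3.
The 3 elements commuting with pq² are {e, pq², p¹⁰q}.

Answer: {e, pq², p¹⁰q}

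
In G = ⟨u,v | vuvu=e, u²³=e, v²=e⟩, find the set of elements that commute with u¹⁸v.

⟨u¹⁸v⟩ ⊆ C_G(u¹⁸v) since powers of u¹⁸v commute with u¹⁸v; so |C_G(u¹⁸v)| ≥ |⟨u¹⁸v⟩| = 2.
By orbit–stabilizer, |C_G(u¹⁸v)| = |G| / |conj. class of u¹⁸v| = 46 / 23 = 2.
The 2 elements commuting with u¹⁸v are {e, u¹⁸v}.

Answer: {e, u¹⁸v}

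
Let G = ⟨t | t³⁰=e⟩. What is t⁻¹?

The order of t is 30 (smallest k with tᵏ = e), so t⁻¹ = t²⁹ = t²⁹.
Check: t · (t²⁹) → t · t²⁹ = e, giving e as required.

Answer: t²⁹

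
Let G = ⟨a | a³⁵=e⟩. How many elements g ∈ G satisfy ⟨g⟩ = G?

G is cyclic of order 35. An element generates G iff its order is 35, and a cyclic group of order 35 has exactly φ(35) = 24 such elements.

Answer: 24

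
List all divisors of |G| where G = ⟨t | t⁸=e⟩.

|G| = 8 = 2³. By Lagrange's theorem the order of any subgroup divides 8; the divisors of 8 are 1, 2, 4, 8.

Answer: 1, 2, 4, 8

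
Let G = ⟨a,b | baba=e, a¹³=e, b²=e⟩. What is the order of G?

Enumerate words in the generators, reducing via the relations: the distinct elements are
  {a, b, e, ab, a², a³, a⁴, a⁵, a⁶, a⁷, a⁸, a⁹, a²b, a³b, a¹², a¹¹, a¹⁰, a⁴b, a⁵b, a⁶b, a⁷b, a⁸b, a⁹b, a¹²b, a¹¹b, a¹⁰b}.
No further products give new elements, so |G| = 26.

Answer: 26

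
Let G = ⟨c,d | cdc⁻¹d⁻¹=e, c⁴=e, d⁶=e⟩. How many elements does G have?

Enumerate words in the generators, reducing via the relations: the distinct elements are
  {c, d, e, cd, c², c³, d², d³, d⁴, d⁵, cd², cd³, cd⁴, cd⁵, c²d, c³d, c²d², c²d³, c²d⁴, c²d⁵, c³d², c³d³, c³d⁴, c³d⁵}.
No further products give new elements, so |G| = 24.

Answer: 24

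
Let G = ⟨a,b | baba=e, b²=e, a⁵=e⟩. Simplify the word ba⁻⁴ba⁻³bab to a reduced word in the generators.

Multiply left to right, reducing at each step:
  b · a⁻⁴ = a⁴b
  (a⁴b) · b = a⁴
  (a⁴) · a⁻³ = a
  a · b = ab
  (ab) · a = b
  b · b = e

Answer: e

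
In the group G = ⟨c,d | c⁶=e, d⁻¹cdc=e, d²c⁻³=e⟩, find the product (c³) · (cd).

Compute (c³) · (cd) by multiplying left to right and reducing via the relations at each step:
  (c³) · c = c⁴
  (c⁴) · d = cd⁻¹

Answer: cd⁻¹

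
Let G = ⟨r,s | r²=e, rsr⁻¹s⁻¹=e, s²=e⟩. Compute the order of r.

Compute successive powers until reaching e:
  r¹ = r, r² = e.
The smallest positive k with rᵏ = e is 2.

Answer: 2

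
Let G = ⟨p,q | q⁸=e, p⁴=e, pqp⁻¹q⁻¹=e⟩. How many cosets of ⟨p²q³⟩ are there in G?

First find ord(p²q³) by computing successive powers:
  (p²q³)¹ = p²q³, (p²q³)² = q⁶, (p²q³)³ = p²q, (p²q³)⁴ = q⁴, (p²q³)⁵ = p²q⁷, (p²q³)⁶ = q², (p²q³)⁷ = p²q⁵, (p²q³)⁸ = e.
So |⟨p²q³⟩| = ord(p²q³) = 8. With |G| = 32, by Lagrange [G : ⟨p²q³⟩] = 32/8 = 4.

Answer: 4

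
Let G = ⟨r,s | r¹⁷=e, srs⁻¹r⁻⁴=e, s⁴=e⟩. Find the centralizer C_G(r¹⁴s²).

⟨r¹⁴s²⟩ ⊆ C_G(r¹⁴s²) since powers of r¹⁴s² commute with r¹⁴s²; so |C_G(r¹⁴s²)| ≥ |⟨r¹⁴s²⟩| = 2.
By orbit–stabilizer, |C_G(r¹⁴s²)| = |G| / |conj. class of r¹⁴s²| = 68 / 17 = 4.
The 4 elements commuting with r¹⁴s² are {e, rs³, r¹³s, r¹⁴s²}.

Answer: {e, rs³, r¹³s, r¹⁴s²}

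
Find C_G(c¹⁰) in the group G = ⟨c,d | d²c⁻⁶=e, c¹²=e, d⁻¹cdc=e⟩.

⟨c¹⁰⟩ ⊆ C_G(c¹⁰) since powers of c¹⁰ commute with c¹⁰; so |C_G(c¹⁰)| ≥ |⟨c¹⁰⟩| = 6.
By orbit–stabilizer, |C_G(c¹⁰)| = |G| / |conj. class of c¹⁰| = 24 / 2 = 12.
The 12 elements commuting with c¹⁰ are {e, c, c², c³, c⁴, c⁵, c⁶, c⁷, c⁸, c⁹, c¹⁰, c¹¹}.

Answer: {e, c, c², c³, c⁴, c⁵, c⁶, c⁷, c⁸, c⁹, c¹⁰, c¹¹}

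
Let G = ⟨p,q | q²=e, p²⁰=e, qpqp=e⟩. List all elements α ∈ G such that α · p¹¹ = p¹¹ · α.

⟨p¹¹⟩ ⊆ C_G(p¹¹) since powers of p¹¹ commute with p¹¹; so |C_G(p¹¹)| ≥ |⟨p¹¹⟩| = 20.
By orbit–stabilizer, |C_G(p¹¹)| = |G| / |conj. class of p¹¹| = 40 / 2 = 20.
The 20 elements commuting with p¹¹ are {e, p, p², p³, p⁴, p⁵, p⁶, p⁷, p⁸, p⁹, p¹⁰, p¹¹, p¹², p¹³, p¹⁴, p¹⁵, p¹⁶, p¹⁷, p¹⁸, p¹⁹}.

Answer: {e, p, p², p³, p⁴, p⁵, p⁶, p⁷, p⁸, p⁹, p¹⁰, p¹¹, p¹², p¹³, p¹⁴, p¹⁵, p¹⁶, p¹⁷, p¹⁸, p¹⁹}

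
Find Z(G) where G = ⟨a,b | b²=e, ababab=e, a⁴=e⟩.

An element z ∈ Z(G) iff z commutes with every generator.
For example e is central: e·a = a = a·e; e·b = b = b·e.
Whereas a ∉ Z(G) since a·b = ab ≠ ba = b·a.
Checking each of the 24 elements this way gives Z(G) = {e}, of order 1.

Answer: {e}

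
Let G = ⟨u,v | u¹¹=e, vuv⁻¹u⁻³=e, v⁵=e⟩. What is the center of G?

An element z ∈ Z(G) iff z commutes with every generator.
For example e is central: e·u = u = u·e; e·v = v = v·e.
Whereas u ∉ Z(G) since u·v = uv ≠ u³v = v·u.
Checking each of the 55 elements this way gives Z(G) = {e}, of order 1.

Answer: {e}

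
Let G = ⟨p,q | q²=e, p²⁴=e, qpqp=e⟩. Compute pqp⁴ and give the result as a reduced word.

Multiply left to right, reducing at each step:
  p · q = pq
  (pq) · p⁴ = p²¹q

Answer: p²¹q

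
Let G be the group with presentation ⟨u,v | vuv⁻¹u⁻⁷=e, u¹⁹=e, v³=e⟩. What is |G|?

Enumerate words in the generators, reducing via the relations: the distinct elements are
  {e, u, v, uv, u², u³, u⁴, u⁵, u⁶, u⁷, u⁸, u⁹, v², uv², u²v, u³v, u¹², u¹³, u¹¹, u¹⁰, u¹⁴, u¹⁵, u¹⁶, u¹⁷, u¹⁸, u⁴v, u⁵v, u⁶v, u⁷v, u⁸v, u⁹v, u²v², u³v², u¹²v, u¹³v, u¹¹v, u¹⁰v, u¹⁴v, u¹⁵v, u¹⁶v, u¹⁷v, u¹⁸v, u⁴v², u⁵v², u⁶v², u⁷v², u⁸v², u⁹v², u¹²v², u¹³v², u¹¹v², u¹⁰v², u¹⁴v², u¹⁵v², u¹⁶v², u¹⁷v², u¹⁸v²}.
No further products give new elements, so |G| = 57.

Answer: 57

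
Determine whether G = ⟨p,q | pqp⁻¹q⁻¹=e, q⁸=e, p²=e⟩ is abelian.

Each pair of generators commutes: p·q = pq = q·p. Since the generators pairwise commute, every element of G commutes with every other, so G is abelian.

Answer: Yes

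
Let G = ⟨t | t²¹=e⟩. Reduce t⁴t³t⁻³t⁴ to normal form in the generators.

Multiply left to right, reducing at each step:
  (t⁴) · t³ = t⁷
  (t⁷) · t⁻³ = t⁴
  (t⁴) · t⁴ = t⁸

Answer: t⁸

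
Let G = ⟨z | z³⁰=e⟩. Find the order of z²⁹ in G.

Compute successive powers until reaching e:
  (z²⁹)¹ = z²⁹, (z²⁹)² = z²⁸, (z²⁹)³ = z²⁷, (z²⁹)⁴ = z²⁶, (z²⁹)⁵ = z²⁵, (z²⁹)⁶ = z²⁴, (z²⁹)⁷ = z²³, (z²⁹)⁸ = z²², (z²⁹)⁹ = z²¹, (z²⁹)¹⁰ = z²⁰, (z²⁹)¹¹ = z¹⁹, (z²⁹)¹² = z¹⁸, (z²⁹)¹³ = z¹⁷, (z²⁹)¹⁴ = z¹⁶, (z²⁹)¹⁵ = z¹⁵, (z²⁹)¹⁶ = z¹⁴, (z²⁹)¹⁷ = z¹³, (z²⁹)¹⁸ = z¹², (z²⁹)¹⁹ = z¹¹, (z²⁹)²⁰ = z¹⁰, (z²⁹)²¹ = z⁹, (z²⁹)²² = z⁸, (z²⁹)²³ = z⁷, (z²⁹)²⁴ = z⁶, (z²⁹)²⁵ = z⁵, (z²⁹)²⁶ = z⁴, (z²⁹)²⁷ = z³, (z²⁹)²⁸ = z², (z²⁹)²⁹ = z, (z²⁹)³⁰ = e.
The smallest positive k with (z²⁹)ᵏ = e is 30.

Answer: 30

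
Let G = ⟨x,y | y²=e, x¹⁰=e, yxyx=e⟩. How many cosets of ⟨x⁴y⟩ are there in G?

First find ord(x⁴y) by computing successive powers:
  (x⁴y)¹ = x⁴y, (x⁴y)² = e.
So |⟨x⁴y⟩| = ord(x⁴y) = 2. With |G| = 20, by Lagrange [G : ⟨x⁴y⟩] = 20/2 = 10.

Answer: 10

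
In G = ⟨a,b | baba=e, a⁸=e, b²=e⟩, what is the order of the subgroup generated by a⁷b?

|⟨a⁷b⟩| equals the order of a⁷b. Compute successive powers until reaching e:
  (a⁷b)¹ = a⁷b, (a⁷b)² = e.
The smallest positive k with (a⁷b)ᵏ = e is 2, so |⟨a⁷b⟩| = 2.

Answer: 2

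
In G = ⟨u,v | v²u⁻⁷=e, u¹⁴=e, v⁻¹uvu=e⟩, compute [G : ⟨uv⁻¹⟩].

First find ord(uv⁻¹) by computing successive powers:
  (uv⁻¹)¹ = uv⁻¹, (uv⁻¹)² = u⁷, (uv⁻¹)³ = uv, (uv⁻¹)⁴ = e.
So |⟨uv⁻¹⟩| = ord(uv⁻¹) = 4. With |G| = 28, by Lagrange [G : ⟨uv⁻¹⟩] = 28/4 = 7.

Answer: 7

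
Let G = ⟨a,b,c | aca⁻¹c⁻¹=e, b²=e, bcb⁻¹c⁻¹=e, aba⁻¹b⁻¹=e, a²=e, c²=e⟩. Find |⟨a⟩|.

|⟨a⟩| equals the order of a. Compute successive powers until reaching e:
  a¹ = a, a² = e.
The smallest positive k with aᵏ = e is 2, so |⟨a⟩| = 2.

Answer: 2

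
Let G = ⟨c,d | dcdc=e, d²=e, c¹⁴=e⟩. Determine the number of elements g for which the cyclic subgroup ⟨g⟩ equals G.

⟨g⟩ = G would require ord(g) = |G| = 28, but the maximum element order in G is 14 < 28. So G is not cyclic and no single element generates it: the count is 0.

Answer: 0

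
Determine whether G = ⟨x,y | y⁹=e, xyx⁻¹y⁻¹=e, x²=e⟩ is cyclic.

|G| = 18. The element xy has order 18 (its powers give 18 distinct elements), so ⟨xy⟩ = G and G is cyclic.

Answer: Yes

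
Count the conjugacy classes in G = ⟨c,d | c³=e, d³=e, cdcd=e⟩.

The conjugacy classes (representative and size) are:
  [e] (size 1), [dc²] (size 4), [d²c] (size 4), [c²d²] (size 3).
Class equation: 1 + 4 + 4 + 3 = 12 = |G|. So G has 4 conjugacy classes.

Answer: 4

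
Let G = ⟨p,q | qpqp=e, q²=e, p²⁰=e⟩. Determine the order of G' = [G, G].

G' = [G, G] is generated by all commutators. The generator-pair commutators are: [p, q] = p².
The subgroup they normally generate is {e, p², p⁴, p⁶, p⁸, p¹⁰, p¹², p¹⁴, p¹⁶, p¹⁸}, of order 10.
Check: |G/G'| = 40/10 = 4 is the order of the abelianisation.

Answer: 10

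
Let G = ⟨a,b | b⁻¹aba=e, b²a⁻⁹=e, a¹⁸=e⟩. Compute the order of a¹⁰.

Compute successive powers until reaching e:
  (a¹⁰)¹ = a¹⁰, (a¹⁰)² = a², (a¹⁰)³ = a¹², (a¹⁰)⁴ = a⁴, (a¹⁰)⁵ = a¹⁴, (a¹⁰)⁶ = a⁶, (a¹⁰)⁷ = a¹⁶, (a¹⁰)⁸ = a⁸, (a¹⁰)⁹ = e.
The smallest positive k with (a¹⁰)ᵏ = e is 9.

Answer: 9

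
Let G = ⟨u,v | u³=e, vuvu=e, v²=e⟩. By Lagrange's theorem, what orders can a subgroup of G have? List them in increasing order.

|G| = 6 = 2 · 3. By Lagrange's theorem the order of any subgroup divides 6; the divisors of 6 are 1, 2, 3, 6.

Answer: 1, 2, 3, 6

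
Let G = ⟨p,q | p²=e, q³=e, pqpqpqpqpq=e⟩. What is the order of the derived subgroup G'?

G' = [G, G] is generated by all commutators. The generator-pair commutators are: [p, q] = pqpq².
The subgroup they normally generate is {e, p, q, q², pq, pqp, pqpq, pqpqp, q²pq²p, q²pq², q²p, pq², qp, qpq, qpqp, pq²pq²p, pq²pq², pq²p, q²pq, q²pqp, q²pqpq, qpq²pq², qpq²p, qpq², pqpq², pq²pq, pq²pqp, pq²pqpq, pqpq²pq², pqpq²p, q²pq²pq, pqpq²pq, pqpq²pqp, pqpq²pqpq, q²pq²pqpq², q²pq²pqp, q²pq²pqpq, q²pqpq²pq², q²pqpq²p, q²pqpq², qpqpq², qpq²pq, qpq²pqp, qpq²pqpq, qpqpq²pq², qpqpq²p, qpqpq²pq, pq²pqpq²pq², pq²pqpq²p, pq²pqpq², q²pqpq²pq, q²pqpq²pqp, qpq²pqpq²p, qpq²pqpq², pq²pqpq²pq, pq²pqpq²pqp, pqpq²pqpq²p, pqpq²pqpq², pqpq²pqpq²pq, qpq²pqpq²pq}, of order 60.
Check: |G/G'| = 60/60 = 1 is the order of the abelianisation.

Answer: 60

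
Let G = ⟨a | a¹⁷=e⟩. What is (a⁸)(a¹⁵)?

Compute (a⁸) · (a¹⁵) by multiplying left to right and reducing via the relations at each step:
  (a⁸) · a¹⁵ = a⁶

Answer: a⁶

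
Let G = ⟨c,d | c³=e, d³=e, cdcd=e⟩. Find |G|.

Enumerate words in the generators, reducing via the relations: the distinct elements are
  {c, d, e, cd, c², d², cd², c²d, dc², d²c, cd²c, c²d²}.
No further products give new elements, so |G| = 12.

Answer: 12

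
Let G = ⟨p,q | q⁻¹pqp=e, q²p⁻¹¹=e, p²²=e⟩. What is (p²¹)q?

Compute (p²¹) · q by multiplying left to right and reducing via the relations at each step:
  (p²¹) · q = p¹⁰q⁻¹

Answer: p¹⁰q⁻¹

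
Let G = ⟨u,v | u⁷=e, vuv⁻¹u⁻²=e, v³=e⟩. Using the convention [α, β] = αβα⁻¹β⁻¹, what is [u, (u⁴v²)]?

[u, (u⁴v²)] = u·(u⁴v²)·u⁻¹·(u⁴v²)⁻¹.
  u · (u⁴v²) = u⁵v²
  (u⁵v²) · (u⁶) = uv²
  (uv²) · (u⁶v) = u⁴

Answer: u⁴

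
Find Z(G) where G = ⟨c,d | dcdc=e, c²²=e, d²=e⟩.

An element z ∈ Z(G) iff z commutes with every generator.
For example c¹¹ is central: (c¹¹)·c = c¹² = c·(c¹¹); (c¹¹)·d = c¹¹d = d·(c¹¹).
Whereas c ∉ Z(G) since c·d = cd ≠ c²¹d = d·c.
Checking each of the 44 elements this way gives Z(G) = {e, c¹¹}, of order 2.

Answer: {e, c¹¹}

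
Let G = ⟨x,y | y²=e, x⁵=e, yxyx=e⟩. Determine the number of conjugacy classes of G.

The conjugacy classes (representative and size) are:
  [e] (size 1), [x] (size 2), [x²] (size 2), [y] (size 5).
Class equation: 1 + 2 + 2 + 5 = 10 = |G|. So G has 4 conjugacy classes.

Answer: 4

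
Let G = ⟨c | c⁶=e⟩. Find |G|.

G is generated by a single element, so G is cyclic. The relator gives c⁶ = e and no smaller power is forced to be e, so the 6 powers {c, e, c², c³, c⁴, c⁵} are distinct. Hence |G| = 6.

Answer: 6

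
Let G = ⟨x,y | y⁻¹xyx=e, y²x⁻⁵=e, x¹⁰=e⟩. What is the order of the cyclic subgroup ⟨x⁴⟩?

|⟨x⁴⟩| equals the order of x⁴. Compute successive powers until reaching e:
  (x⁴)¹ = x⁴, (x⁴)² = x⁸, (x⁴)³ = x², (x⁴)⁴ = x⁶, (x⁴)⁵ = e.
The smallest positive k with (x⁴)ᵏ = e is 5, so |⟨x⁴⟩| = 5.

Answer: 5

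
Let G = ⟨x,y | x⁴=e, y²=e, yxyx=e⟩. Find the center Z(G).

An element z ∈ Z(G) iff z commutes with every generator.
For example x² is central: (x²)·x = x³ = x·(x²); (x²)·y = x²y = y·(x²).
Whereas x ∉ Z(G) since x·y = xy ≠ x³y = y·x.
Checking each of the 8 elements this way gives Z(G) = {e, x²}, of order 2.

Answer: {e, x²}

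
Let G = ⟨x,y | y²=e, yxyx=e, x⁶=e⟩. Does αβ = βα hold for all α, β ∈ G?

x·y = xy but y·x = x⁵y, so x·y ≠ y·x and G is not abelian.

Answer: No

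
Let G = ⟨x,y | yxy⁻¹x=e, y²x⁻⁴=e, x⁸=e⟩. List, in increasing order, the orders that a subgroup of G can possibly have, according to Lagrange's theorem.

|G| = 16 = 2⁴. By Lagrange's theorem the order of any subgroup divides 16; the divisors of 16 are 1, 2, 4, 8, 16.

Answer: 1, 2, 4, 8, 16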